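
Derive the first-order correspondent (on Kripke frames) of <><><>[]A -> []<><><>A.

This is a Sahlqvist (Geach-type) schema ◇^3□^1A → □^1◇^3A.
Minimal-valuation argument: fix x; take any y with xR^3y and any z with xR^1z. Set V(A) to the set of worlds R-reachable from y in exactly 1 step. Then □^1A holds at y, so the antecedent holds at x; validity forces ◇^3A at z, giving a w with zR^3w and yR^1w.
First-order correspondent: forall x forall y forall z ((x R^3 y & xRz) -> exists w (yRw & z R^3 w)).

forall x forall y forall z ((x R^3 y & xRz) -> exists w (yRw & z R^3 w))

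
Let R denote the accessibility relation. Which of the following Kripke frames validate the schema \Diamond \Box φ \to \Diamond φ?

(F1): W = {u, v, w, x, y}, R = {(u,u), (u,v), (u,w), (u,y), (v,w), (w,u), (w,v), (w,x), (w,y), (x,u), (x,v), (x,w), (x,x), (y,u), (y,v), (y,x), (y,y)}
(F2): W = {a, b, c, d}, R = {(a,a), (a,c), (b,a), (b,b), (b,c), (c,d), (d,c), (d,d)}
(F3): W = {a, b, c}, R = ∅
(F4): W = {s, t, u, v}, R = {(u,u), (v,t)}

(F3)

This is the axiom for a generalized confluence (Geach) condition; its first-order frame correspondent is \forall x \forall y (xRy \to \exists w (yRw \wedge xRw)).
(F1): fails — vRw but no t with wRt and vRt.
(F2): fails — aRc but no w with cRw and aRw.
(F3): holds.
(F4): fails — vRt but no w with tRw and vRw.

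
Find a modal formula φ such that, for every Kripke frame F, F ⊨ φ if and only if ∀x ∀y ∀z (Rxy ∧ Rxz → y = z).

◇r → □r

A defining formula is ◇r → □r (the CD axiom).
Suppose ◇r→□r is valid. Take Rxy, Rxz and set V(r)={y}. Then ◇r at x, so □r at x, so r at z, i.e. z=y.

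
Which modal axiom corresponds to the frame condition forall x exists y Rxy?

This is seriality; the standard corresponding axiom is D: □q → ◇q.

□q → ◇q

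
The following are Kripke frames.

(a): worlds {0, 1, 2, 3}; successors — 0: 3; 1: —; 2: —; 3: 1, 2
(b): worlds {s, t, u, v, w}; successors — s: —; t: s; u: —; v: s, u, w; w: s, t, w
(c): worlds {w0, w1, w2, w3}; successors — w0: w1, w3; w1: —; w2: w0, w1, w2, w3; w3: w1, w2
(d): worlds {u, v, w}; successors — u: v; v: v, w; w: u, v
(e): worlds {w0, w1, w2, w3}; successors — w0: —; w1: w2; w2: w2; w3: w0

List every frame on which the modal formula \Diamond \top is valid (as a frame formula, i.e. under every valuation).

(d)

The schema corresponds to seriality: \forall x \exists y Rxy.
(a): fails — world 1 has no successor.
(b): fails — world s has no successor.
(c): fails — world w1 has no successor.
(d): satisfies the condition.
(e): fails — world w0 has no successor.
Valid on: (d).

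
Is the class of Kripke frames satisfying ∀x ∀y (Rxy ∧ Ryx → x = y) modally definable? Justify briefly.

Not definable by any modal formula

Modal frame validity is preserved under surjective bounded morphisms.
The 4-cycle (worlds a,b,c,d with a→b→c→d→a) is antisymmetric. Sending even-indexed worlds to • and odd-indexed worlds to ∘ is a surjective bounded morphism onto the two-world frame with •↔∘, which is not antisymmetric.
Hence antisymmetry is not modally definable.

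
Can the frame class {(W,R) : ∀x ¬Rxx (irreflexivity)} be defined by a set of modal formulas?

No — not modally definable

Modal frame validity is preserved under surjective bounded morphisms.
The 2-cycle (worlds a,b with a→b→a) is irreflexive, and the map sending every world to a single reflexive point • is a surjective bounded morphism (forth: every edge maps to (•,•); back: every world has a successor). So any modal formula valid on the 2-cycle is also valid on the reflexive point, which is not irreflexive.
So no modal formula (or set of formulas) defines exactly the irreflexive frames.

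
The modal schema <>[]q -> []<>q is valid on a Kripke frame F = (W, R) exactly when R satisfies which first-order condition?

convergence

Suppose ◇□q→□◇q is valid. Take Rxy, Rxz and set V(q)={w : Ryw}. Then □q at y so ◇□q at x, so □◇q at x, so ◇q at z, giving w with Rzw and Ryw.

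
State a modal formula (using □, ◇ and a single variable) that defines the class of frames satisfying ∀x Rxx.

□r → r

A defining formula is □r → r (the T axiom).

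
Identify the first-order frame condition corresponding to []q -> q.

Suppose □q→q is valid. At any x set V(q)={w : Rxw}. Then □q holds at x, so q holds at x, i.e. Rxx.
Conversely, any frame satisfying forall x Rxx validates the schema.
So the correspondent is reflexivity.

reflexivity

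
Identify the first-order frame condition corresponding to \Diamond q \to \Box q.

Suppose ◇q→□q is valid. Take Rxy, Rxz and set V(q)={y}. Then ◇q at x, so □q at x, so q at z, i.e. z=y.
Conversely, any frame satisfying \forall x \forall y \forall z (Rxy \wedge Rxz \to y = z) validates the schema.
Frame condition: \forall x \forall y \forall z (Rxy \wedge Rxz \to y = z).

Partial functionality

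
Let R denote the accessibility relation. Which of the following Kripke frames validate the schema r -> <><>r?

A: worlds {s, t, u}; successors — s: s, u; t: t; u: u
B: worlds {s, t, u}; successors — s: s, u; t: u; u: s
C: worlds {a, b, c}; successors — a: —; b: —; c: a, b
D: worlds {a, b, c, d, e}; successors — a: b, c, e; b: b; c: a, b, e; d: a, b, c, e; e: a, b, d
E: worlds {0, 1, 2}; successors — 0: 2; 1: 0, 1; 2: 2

A, D

Frame correspondent (Sahlqvist): forall x exists w (x = w & x R^2 w) — i.e. a generalized confluence (Geach) condition.
A: condition met.
B: fails — at t but no w with t=w and tR²w.
C: fails — at a but no w with a=w and aR²w.
D: condition met.
E: fails — at 0 but no w with 0=w and 0R²w.
Valid on: A, D.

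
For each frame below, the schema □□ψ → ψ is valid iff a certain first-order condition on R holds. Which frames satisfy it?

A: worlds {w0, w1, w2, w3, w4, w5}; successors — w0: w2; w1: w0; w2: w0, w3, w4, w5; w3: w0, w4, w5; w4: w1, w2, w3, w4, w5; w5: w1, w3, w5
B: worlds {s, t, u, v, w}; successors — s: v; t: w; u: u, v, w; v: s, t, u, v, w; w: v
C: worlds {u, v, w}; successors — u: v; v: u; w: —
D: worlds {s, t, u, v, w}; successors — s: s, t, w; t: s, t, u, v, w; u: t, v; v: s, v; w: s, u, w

This is the axiom for a generalized confluence (Geach) condition; its first-order frame correspondent is ∀x ∃w (xR²w ∧ x = w).
A: fails — at w1 but no w with w1R²w and w1=w.
B: fails — at t but no w* with tR²w* and t=w*.
C: fails — at w but no t with wR²t and w=t.
D: ✓.

D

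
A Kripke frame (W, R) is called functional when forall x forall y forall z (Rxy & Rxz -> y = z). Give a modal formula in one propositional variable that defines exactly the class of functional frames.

The condition is partial functionality. The CD schema ◇p → □p defines it.
Suppose ◇p→□p is valid. Take Rxy, Rxz and set V(p)={y}. Then ◇p at x, so □p at x, so p at z, i.e. z=y.

◇p → □p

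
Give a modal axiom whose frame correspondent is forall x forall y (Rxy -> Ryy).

□(□p → p)

A defining formula is □(□p → p) (the T□ axiom).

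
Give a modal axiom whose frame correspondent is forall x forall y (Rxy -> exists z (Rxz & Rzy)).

□□p → □p

This is density; the standard corresponding axiom is C4: □□p → □p.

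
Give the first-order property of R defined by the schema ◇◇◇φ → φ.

This is a Sahlqvist (Geach-type) schema ◇^3□^0φ → □^0◇^0φ.
Minimal-valuation argument: fix x; take any y with xR^3y and any z with xR^0z. Set V(φ) to the set of worlds R-reachable from y in exactly 0 steps. Then □^0φ holds at y, so the antecedent holds at x; validity forces ◇^0φ at z, giving a w with zR^0w and yR^0w.
First-order correspondent: ∀x ∀y (xR³y → ∃w (y = w ∧ x = w)).

∀x ∀y (xR³y → ∃w (y = w ∧ x = w))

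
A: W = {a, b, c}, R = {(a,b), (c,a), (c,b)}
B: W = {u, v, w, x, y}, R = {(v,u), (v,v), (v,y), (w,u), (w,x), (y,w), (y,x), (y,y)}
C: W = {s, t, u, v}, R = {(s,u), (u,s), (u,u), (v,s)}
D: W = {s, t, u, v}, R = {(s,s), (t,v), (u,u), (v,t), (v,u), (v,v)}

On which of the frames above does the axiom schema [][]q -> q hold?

D

This is the axiom for a generalized confluence (Geach) condition; its first-order frame correspondent is forall x exists w (x R^2 w & x = w).
A: fails — at a but no w with aR²w and a=w.
B: fails — at u but no t with uR²t and u=t.
C: fails — at t but no w with tR²w and t=w.
D: holds.
Valid on: D.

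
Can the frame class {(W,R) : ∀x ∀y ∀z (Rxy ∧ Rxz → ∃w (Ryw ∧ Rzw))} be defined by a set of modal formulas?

Yes — defined by ◇□r → □◇r

Yes: it is convergence, defined by the .2 schema ◇□r → □◇r.
Suppose ◇□r→□◇r is valid. Take Rxy, Rxz and set V(r)={w : Ryw}. Then □r at y so ◇□r at x, so □◇r at x, so ◇r at z, giving w with Rzw and Ryw.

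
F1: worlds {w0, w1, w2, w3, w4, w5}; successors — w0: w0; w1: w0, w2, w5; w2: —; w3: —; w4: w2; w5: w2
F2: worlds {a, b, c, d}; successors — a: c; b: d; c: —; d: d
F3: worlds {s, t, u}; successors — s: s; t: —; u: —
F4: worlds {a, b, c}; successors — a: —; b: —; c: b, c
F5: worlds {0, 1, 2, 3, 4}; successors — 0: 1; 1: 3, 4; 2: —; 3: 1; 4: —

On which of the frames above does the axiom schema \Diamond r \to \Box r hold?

F2, F3

Frame correspondent (Sahlqvist): \forall x \forall y \forall z (Rxy \wedge Rxz \to y = z) — i.e. partial functionality.
F1: fails — w1 sees both w0 and w2.
F2: satisfies the condition.
F3: satisfies the condition.
F4: fails — c sees both b and c.
F5: fails — 1 sees both 3 and 4.
Valid on: F2, F3.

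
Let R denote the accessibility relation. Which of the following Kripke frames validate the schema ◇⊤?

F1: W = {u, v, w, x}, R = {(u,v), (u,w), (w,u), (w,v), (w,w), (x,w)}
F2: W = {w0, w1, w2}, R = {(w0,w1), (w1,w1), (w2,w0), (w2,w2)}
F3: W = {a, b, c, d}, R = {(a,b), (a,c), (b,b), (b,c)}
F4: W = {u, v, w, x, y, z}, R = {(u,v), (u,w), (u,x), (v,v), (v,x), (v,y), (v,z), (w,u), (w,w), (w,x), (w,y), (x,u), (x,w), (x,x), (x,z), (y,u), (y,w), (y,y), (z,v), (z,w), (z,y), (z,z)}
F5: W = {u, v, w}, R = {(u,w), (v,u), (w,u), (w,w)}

F2, F4, F5

This is the axiom for seriality; its first-order frame correspondent is ∀x ∃y Rxy.
F1: fails — world v has no successor.
F2: condition met.
F3: fails — world c has no successor.
F4: condition met.
F5: condition met.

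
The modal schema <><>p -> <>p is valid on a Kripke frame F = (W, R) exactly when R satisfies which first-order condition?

transitivity: forall x forall y forall z (Rxy & Ryz -> Rxz)

Replacing p by ¬p and contraposing gives the equivalent schema □p → □□p.
Suppose □p→□□p is valid. Take Rxy, Ryz and set V(p)={w : Rxw}. Then □p at x, so □□p at x, so □p at y, so p at z, i.e. Rxz.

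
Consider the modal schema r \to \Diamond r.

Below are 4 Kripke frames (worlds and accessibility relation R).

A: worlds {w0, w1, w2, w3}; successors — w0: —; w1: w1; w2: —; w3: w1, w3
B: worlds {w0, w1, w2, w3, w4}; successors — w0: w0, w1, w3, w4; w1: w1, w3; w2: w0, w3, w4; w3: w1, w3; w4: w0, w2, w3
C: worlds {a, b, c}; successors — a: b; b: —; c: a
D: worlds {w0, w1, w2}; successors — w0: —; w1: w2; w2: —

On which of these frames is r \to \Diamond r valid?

none

The schema corresponds to reflexivity: \forall x Rxx.
A: fails — world w0 does not see itself.
B: fails — world w2 does not see itself.
C: fails — world a does not see itself.
D: fails — world w0 does not see itself.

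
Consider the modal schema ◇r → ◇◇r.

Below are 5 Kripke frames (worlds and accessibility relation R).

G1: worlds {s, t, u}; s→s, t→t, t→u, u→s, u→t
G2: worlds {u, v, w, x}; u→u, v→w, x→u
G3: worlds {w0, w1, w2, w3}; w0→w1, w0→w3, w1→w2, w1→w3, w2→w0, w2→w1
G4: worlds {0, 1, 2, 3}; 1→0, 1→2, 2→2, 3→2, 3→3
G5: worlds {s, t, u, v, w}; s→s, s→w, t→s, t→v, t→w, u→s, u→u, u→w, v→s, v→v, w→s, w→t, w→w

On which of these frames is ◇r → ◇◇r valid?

The schema corresponds to a generalized confluence (Geach) condition: ∀x ∀y (xRy → ∃w (y = w ∧ xR²w)).
G1: satisfies the condition.
G2: fails — vRw but no t with w=t and vR²t.
G3: fails — w0Rw1 but no w with w1=w and w0R²w.
G4: fails — 1R0 but no w with 0=w and 1R²w.
G5: satisfies the condition.
Valid on: G1, G5.

G1, G5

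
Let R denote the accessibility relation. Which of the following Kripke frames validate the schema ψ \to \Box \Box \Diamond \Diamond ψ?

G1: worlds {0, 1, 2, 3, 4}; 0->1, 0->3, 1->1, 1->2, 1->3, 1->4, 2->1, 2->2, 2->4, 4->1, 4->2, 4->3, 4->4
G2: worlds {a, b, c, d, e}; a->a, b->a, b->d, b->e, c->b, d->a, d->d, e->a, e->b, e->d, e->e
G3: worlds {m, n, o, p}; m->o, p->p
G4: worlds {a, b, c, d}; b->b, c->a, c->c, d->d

G3

This is the axiom for a generalized confluence (Geach) condition; its first-order frame correspondent is \forall x \forall z (x R^2 z \to \exists w (x = w \wedge z R^2 w)).
G1: fails — 0R²1 but no w with 0=w and 1R²w.
G2: fails — bR²a but no w with b=w and aR²w.
G3: satisfies the condition.
G4: fails — cR²a but no w with c=w and aR²w.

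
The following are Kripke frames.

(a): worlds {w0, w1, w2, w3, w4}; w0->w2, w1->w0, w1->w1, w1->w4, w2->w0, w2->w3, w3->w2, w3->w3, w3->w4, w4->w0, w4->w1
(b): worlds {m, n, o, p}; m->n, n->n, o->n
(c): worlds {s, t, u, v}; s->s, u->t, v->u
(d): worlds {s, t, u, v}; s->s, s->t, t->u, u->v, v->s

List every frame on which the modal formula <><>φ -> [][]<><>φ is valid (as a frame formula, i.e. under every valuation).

(b)

This is the axiom for a generalized confluence (Geach) condition; its first-order frame correspondent is forall x forall y forall z ((x R^2 y & x R^2 z) -> exists w (y = w & z R^2 w)).
(a): fails — w1R²w0, w1R²w2 but no w with w0=w and w2R²w.
(b): holds.
(c): fails — vR²t, vR²t but no w with t=w and tR²w.
(d): fails — sR²s, sR²t but no w with s=w and tR²w.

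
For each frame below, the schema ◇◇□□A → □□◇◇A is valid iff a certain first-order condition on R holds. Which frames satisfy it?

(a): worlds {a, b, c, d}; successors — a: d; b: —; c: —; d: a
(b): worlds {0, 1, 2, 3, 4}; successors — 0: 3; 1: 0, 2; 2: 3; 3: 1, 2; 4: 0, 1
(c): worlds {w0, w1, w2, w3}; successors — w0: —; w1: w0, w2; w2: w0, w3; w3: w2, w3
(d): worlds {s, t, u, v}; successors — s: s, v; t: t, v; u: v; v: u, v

This is the axiom for a generalized confluence (Geach) condition; its first-order frame correspondent is ∀x ∀y ∀z ((xR²y ∧ xR²z) → ∃w (yR²w ∧ zR²w)).
(a): holds.
(b): fails — 0R²1, 0R²2 but no w with 1R²w and 2R²w.
(c): fails — w1R²w0, w1R²w0 but no w with w0R²w and w0R²w.
(d): holds.
Valid on: (a), (d).

(a), (d)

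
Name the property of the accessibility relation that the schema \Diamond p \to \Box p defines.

Suppose ◇p→□p is valid. Take Rxy, Rxz and set V(p)={y}. Then ◇p at x, so □p at x, so p at z, i.e. z=y.
Conversely, any frame satisfying \forall x \forall y \forall z (Rxy \wedge Rxz \to y = z) validates the schema.
So the correspondent is partial functionality.

partial functionality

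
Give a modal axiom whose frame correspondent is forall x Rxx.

This is reflexivity; the standard corresponding axiom is T: □s → s.
Suppose □s→s is valid. At any x set V(s)={w : Rxw}. Then □s holds at x, so s holds at x, i.e. Rxx.

□s → s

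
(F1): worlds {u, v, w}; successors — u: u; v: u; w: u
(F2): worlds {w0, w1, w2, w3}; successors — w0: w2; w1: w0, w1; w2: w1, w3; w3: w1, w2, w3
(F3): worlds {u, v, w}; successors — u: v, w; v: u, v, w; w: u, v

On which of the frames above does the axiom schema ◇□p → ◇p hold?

Frame correspondent (Sahlqvist): ∀x ∀y (xRy → ∃w (yRw ∧ xRw)) — i.e. a generalized confluence (Geach) condition.
(F1): holds.
(F2): fails — w0Rw2 but no w with w2Rw and w0Rw.
(F3): holds.
Valid on: (F1), (F3).

(F1), (F3)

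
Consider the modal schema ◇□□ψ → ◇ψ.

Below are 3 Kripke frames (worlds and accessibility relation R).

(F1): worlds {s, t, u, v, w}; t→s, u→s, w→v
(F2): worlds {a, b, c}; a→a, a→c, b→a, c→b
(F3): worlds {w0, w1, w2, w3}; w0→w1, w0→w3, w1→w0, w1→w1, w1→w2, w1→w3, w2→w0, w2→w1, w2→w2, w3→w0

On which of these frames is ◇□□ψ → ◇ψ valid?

(F3)

Frame correspondent (Sahlqvist): ∀x ∀y (xRy → ∃w (yR²w ∧ xRw)) — i.e. a generalized confluence (Geach) condition.
(F1): fails — tRs but no w* with sR²w* and tRw*.
(F2): fails — cRb but no w with bR²w and cRw.
(F3): holds.
Valid on: (F3).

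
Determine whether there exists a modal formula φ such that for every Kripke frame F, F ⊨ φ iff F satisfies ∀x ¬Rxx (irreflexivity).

Modal frame validity is preserved under surjective bounded morphisms.
The 3-cycle (worlds s,t,u with s→t→u→s) is irreflexive, and the map sending every world to a single reflexive point • is a surjective bounded morphism (forth: every edge maps to (•,•); back: every world has a successor). So any modal formula valid on the 3-cycle is also valid on the reflexive point, which is not irreflexive.
So no modal formula (or set of formulas) defines exactly the irreflexive frames.

Not modally definable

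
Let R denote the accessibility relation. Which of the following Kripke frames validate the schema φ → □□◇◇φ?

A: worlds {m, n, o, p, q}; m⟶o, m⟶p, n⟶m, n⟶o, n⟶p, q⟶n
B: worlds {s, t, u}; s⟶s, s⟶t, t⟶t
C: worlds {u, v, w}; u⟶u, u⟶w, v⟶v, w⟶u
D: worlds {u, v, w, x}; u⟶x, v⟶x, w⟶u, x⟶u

Frame correspondent (Sahlqvist): ∀x ∀z (xR²z → ∃w (x = w ∧ zR²w)) — i.e. a generalized confluence (Geach) condition.
A: fails — nR²o but no w with n=w and oR²w.
B: fails — sR²t but no w with s=w and tR²w.
C: ✓.
D: fails — vR²u but no t with v=t and uR²t.

C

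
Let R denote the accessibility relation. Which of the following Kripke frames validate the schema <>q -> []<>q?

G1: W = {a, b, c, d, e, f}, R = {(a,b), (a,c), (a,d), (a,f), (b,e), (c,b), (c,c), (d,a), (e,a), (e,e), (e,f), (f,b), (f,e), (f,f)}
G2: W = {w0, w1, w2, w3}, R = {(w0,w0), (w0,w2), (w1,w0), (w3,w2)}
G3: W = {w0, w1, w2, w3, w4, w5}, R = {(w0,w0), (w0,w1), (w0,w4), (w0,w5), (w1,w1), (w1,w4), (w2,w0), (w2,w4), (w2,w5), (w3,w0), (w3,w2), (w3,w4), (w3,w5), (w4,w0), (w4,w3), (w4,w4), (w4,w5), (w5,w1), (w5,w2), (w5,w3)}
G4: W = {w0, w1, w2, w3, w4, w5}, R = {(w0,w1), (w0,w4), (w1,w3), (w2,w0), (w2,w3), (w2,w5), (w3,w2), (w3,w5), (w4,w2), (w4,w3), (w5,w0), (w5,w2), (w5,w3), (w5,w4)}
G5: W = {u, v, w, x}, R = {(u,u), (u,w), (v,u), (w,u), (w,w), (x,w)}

This is the axiom for the Euclidean property; its first-order frame correspondent is forall x forall y forall z (Rxy & Rxz -> Ryz).
G1: fails — Rab and Rab but not Rbb.
G2: fails — Rw0w2 and Rw0w2 but not Rw2w2.
G3: fails — Rw0w1 and Rw0w5 but not Rw1w5.
G4: fails — Rw0w4 and Rw0w4 but not Rw4w4.
G5: holds.
Valid on: G5.

G5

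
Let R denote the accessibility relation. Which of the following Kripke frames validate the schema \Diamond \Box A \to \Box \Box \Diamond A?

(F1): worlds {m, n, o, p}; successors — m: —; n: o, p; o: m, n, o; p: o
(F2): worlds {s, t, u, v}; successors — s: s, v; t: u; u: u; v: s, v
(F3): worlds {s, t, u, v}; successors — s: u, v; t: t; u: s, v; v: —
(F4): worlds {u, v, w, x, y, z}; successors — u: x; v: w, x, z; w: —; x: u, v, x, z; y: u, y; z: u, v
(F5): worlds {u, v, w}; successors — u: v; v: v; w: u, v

(F2), (F5)

The schema corresponds to a generalized confluence (Geach) condition: \forall x \forall y \forall z ((xRy \wedge x R^2 z) \to \exists w (yRw \wedge zRw)).
(F1): fails — nRo, nR²m but no w with oRw and mRw.
(F2): ✓.
(F3): fails — sRu, sR²v but no w with uRw and vRw.
(F4): fails — vRw, vR²u but no t with wRt and uRt.
(F5): ✓.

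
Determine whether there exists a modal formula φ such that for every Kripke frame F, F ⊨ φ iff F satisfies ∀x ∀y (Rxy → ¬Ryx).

Any modally definable frame class is closed under surjective bounded morphisms.
The 5-cycle (worlds w0,w1,w2,w3,w4 with w0→w1→w2→w3→w4→w0) is asymmetric. Mapping every world to a single reflexive point • is a surjective bounded morphism, and the reflexive point is not asymmetric (R•• but asymmetry requires ¬R••).
So no modal formula (or set of formulas) defines exactly the asymmetric frames.

Not modally definable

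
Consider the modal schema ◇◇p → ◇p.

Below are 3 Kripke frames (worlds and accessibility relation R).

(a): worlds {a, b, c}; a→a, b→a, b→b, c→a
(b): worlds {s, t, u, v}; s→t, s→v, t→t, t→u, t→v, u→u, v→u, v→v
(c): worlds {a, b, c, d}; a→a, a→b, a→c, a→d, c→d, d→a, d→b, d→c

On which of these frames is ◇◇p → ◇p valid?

(a)

Frame correspondent (Sahlqvist): ∀x ∀y (xR²y → ∃w (y = w ∧ xRw)) — i.e. a generalized confluence (Geach) condition.
(a): holds.
(b): fails — sR²u but no w with u=w and sRw.
(c): fails — cR²a but no w with a=w and cRw.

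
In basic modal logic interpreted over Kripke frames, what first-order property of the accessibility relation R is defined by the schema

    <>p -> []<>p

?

The Euclidean property

Suppose ◇p→□◇p is valid. Take Rxy, Rxz and set V(p)={y}. Then ◇p at x, so □◇p at x, so ◇p at z, so some w with Rzw has p; w=y, i.e. Rzy. By symmetry of the argument, Ryz.
The converse is a direct semantic check.
So the correspondent is the Euclidean property.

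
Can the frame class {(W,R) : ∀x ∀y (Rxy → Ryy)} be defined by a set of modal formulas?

Yes: it is shift-reflexivity, defined by the T□ schema □(□p → p).
Suppose □(□p→p) is valid. Take Rxy and set V(p)={w : Ryw}. Then at y, □p holds; since □(□p→p) at x, □p→p at y, so p at y, i.e. Ryy.

Definable; □(□p → p) defines it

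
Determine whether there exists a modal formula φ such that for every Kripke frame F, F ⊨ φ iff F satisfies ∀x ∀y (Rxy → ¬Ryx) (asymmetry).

Not modally definable

Modal frame validity is preserved under surjective bounded morphisms.
The 4-cycle (worlds a,b,c,d with a→b→c→d→a) is asymmetric. Mapping every world to a single reflexive point • is a surjective bounded morphism, and the reflexive point is not asymmetric (R•• but asymmetry requires ¬R••).
So no modal formula (or set of formulas) defines exactly the asymmetric frames.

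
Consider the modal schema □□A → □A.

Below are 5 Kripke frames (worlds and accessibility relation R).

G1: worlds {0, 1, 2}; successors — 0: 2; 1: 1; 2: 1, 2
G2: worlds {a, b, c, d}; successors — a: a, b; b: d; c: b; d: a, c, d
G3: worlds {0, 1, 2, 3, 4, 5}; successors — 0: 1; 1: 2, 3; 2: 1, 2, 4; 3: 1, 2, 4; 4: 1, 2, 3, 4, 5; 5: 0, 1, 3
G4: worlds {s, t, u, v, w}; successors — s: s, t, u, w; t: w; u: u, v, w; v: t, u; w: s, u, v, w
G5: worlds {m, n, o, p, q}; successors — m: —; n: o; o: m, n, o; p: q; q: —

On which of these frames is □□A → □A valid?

G1

This is the axiom for density; its first-order frame correspondent is ∀x ∀y (Rxy → ∃z (Rxz ∧ Rzy)).
G1: condition met.
G2: fails — Rcb but no z with Rcz and Rzb.
G3: fails — R01 but no z with R0z and Rz1.
G4: fails — Rvt but no z with Rvz and Rzt.
G5: fails — Rpq but no z with Rpz and Rzq.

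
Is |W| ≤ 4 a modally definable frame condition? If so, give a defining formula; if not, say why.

Not modally definable

Any modally definable frame class is closed under disjoint unions.
Any modal formula valid on each of 5 disjoint one-world frames is valid on their disjoint union (validity is preserved under disjoint unions). Each one-world frame has |W|=1≤4, but the union has |W|=5.
So the class is not modally definable.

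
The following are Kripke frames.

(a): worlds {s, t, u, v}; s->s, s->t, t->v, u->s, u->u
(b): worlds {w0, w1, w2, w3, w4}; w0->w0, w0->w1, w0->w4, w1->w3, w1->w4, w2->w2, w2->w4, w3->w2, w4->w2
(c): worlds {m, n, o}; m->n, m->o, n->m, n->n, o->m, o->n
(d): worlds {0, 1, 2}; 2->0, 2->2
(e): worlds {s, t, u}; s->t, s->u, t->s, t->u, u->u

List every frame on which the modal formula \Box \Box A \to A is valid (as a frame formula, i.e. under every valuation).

(c), (e)

Frame correspondent (Sahlqvist): \forall x \exists w (x R^2 w \wedge x = w) — i.e. a generalized confluence (Geach) condition.
(a): fails — at t but no w with tR²w and t=w.
(b): fails — at w1 but no w with w1R²w and w1=w.
(c): ✓.
(d): fails — at 0 but no w with 0R²w and 0=w.
(e): ✓.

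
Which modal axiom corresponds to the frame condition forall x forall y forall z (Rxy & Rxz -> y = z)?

The condition is partial functionality. The CD schema ◇r → □r defines it.
Suppose ◇r→□r is valid. Take Rxy, Rxz and set V(r)={y}. Then ◇r at x, so □r at x, so r at z, i.e. z=y.

◇r → □r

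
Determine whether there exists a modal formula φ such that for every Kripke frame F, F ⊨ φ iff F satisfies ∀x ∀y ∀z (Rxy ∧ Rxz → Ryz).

Definable; ◇p → □◇p defines it

This is a Sahlqvist condition; the 5 axiom ◇p → □◇p defines it.
Suppose ◇p→□◇p is valid. Take Rxy, Rxz and set V(p)={y}. Then ◇p at x, so □◇p at x, so ◇p at z, so some w with Rzw has p; w=y, i.e. Rzy. By symmetry of the argument, Ryz.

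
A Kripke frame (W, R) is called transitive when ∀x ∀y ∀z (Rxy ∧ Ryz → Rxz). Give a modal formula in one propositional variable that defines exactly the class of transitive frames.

□p → □□p

A defining formula is □p → □□p (the 4 axiom).
Suppose □p→□□p is valid. Take Rxy, Ryz and set V(p)={w : Rxw}. Then □p at x, so □□p at x, so □p at y, so p at z, i.e. Rxz.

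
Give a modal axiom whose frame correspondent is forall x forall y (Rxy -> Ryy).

□(□q → q)

The condition is shift-reflexivity. The T□ schema □(□q → q) defines it.
Suppose □(□q→q) is valid. Take Rxy and set V(q)={w : Ryw}. Then at y, □q holds; since □(□q→q) at x, □q→q at y, so q at y, i.e. Ryy.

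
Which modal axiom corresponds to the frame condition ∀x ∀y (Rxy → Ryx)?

r → □◇r

This is symmetry; the standard corresponding axiom is B: r → □◇r.
Suppose r→□◇r is valid. Take Rxy and set V(r)={x}. Then r at x, so □◇r at x, so ◇r at y, so some z with Ryz has r; z=x, i.e. Ryx.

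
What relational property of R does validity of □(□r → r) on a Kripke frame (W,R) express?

Shift-reflexivity

Suppose □(□r→r) is valid. Take Rxy and set V(r)={w : Ryw}. Then at y, □r holds; since □(□r→r) at x, □r→r at y, so r at y, i.e. Ryy.
Conversely, any frame satisfying ∀x ∀y (Rxy → Ryy) validates the schema.
So the correspondent is shift-reflexivity.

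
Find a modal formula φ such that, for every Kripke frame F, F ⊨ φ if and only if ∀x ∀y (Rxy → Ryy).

□(□p → p)

A defining formula is □(□p → p) (the T□ axiom).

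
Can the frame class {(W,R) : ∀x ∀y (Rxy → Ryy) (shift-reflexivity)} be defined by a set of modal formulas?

Yes: it is shift-reflexivity, defined by the T□ schema □(□q → q).
Suppose □(□q→q) is valid. Take Rxy and set V(q)={w : Ryw}. Then at y, □q holds; since □(□q→q) at x, □q→q at y, so q at y, i.e. Ryy.

Yes, by □(□q → q)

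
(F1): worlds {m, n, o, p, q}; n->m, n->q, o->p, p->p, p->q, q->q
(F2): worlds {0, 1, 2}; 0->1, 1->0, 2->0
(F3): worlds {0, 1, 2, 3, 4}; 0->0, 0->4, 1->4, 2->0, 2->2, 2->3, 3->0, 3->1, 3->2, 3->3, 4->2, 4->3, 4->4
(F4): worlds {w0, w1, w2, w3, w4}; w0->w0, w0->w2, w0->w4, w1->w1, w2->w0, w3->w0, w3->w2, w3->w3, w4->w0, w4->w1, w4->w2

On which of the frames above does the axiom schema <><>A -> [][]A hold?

(F2)

The schema corresponds to a generalized confluence (Geach) condition: forall x forall y forall z ((x R^2 y & x R^2 z) -> exists w (y = w & z = w)).
(F1): fails — oR²p, oR²q but p ≠ q.
(F2): holds.
(F3): fails — 0R²0, 0R²2 but 0 ≠ 2.
(F4): fails — w0R²w0, w0R²w1 but w0 ≠ w1.
Valid on: (F2).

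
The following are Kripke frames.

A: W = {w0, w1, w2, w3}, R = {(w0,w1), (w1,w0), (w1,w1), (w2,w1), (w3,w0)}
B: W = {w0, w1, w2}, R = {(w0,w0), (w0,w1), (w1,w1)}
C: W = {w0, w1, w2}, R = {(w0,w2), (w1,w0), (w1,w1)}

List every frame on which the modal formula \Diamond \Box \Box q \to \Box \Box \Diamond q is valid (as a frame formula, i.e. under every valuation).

This is the axiom for a generalized confluence (Geach) condition; its first-order frame correspondent is \forall x \forall y \forall z ((xRy \wedge x R^2 z) \to \exists w (y R^2 w \wedge zRw)).
A: satisfies the condition.
B: satisfies the condition.
C: fails — w1Rw0, w1R²w0 but no w with w0R²w and w0Rw.

A, B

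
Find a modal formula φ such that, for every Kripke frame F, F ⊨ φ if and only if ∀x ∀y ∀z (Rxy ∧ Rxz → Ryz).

This is the Euclidean property; the standard corresponding axiom is 5: ◇s → □◇s.
Suppose ◇s→□◇s is valid. Take Rxy, Rxz and set V(s)={y}. Then ◇s at x, so □◇s at x, so ◇s at z, so some w with Rzw has s; w=y, i.e. Rzy. By symmetry of the argument, Ryz.

◇s → □◇s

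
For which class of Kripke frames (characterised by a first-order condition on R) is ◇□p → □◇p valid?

convergence: ∀x ∀y ∀z (Rxy ∧ Rxz → ∃w (Ryw ∧ Rzw))

This is the .2 axiom.
It corresponds to convergence: ∀x ∀y ∀z (Rxy ∧ Rxz → ∃w (Ryw ∧ Rzw)).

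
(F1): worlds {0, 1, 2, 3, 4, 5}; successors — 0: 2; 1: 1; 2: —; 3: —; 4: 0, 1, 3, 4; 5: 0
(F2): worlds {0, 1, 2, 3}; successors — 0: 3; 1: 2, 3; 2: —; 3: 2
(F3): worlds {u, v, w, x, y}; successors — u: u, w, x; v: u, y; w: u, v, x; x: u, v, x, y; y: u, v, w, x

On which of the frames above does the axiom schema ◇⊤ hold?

(F3)

Frame correspondent (Sahlqvist): ∀x ∃y Rxy — i.e. seriality.
(F1): fails — world 2 has no successor.
(F2): fails — world 2 has no successor.
(F3): holds.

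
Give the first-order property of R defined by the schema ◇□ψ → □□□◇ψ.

This is a Sahlqvist (Geach-type) schema ◇^1□^1ψ → □^3◇^1ψ.
Minimal-valuation argument: fix x; take any y with xR^1y and any z with xR^3z. Set V(ψ) to the set of worlds R-reachable from y in exactly 1 step. Then □^1ψ holds at y, so the antecedent holds at x; validity forces ◇^1ψ at z, giving a w with zR^1w and yR^1w.
First-order correspondent: ∀x ∀y ∀z ((xRy ∧ xR³z) → ∃w (yRw ∧ zRw)).

∀x ∀y ∀z ((xRy ∧ xR³z) → ∃w (yRw ∧ zRw))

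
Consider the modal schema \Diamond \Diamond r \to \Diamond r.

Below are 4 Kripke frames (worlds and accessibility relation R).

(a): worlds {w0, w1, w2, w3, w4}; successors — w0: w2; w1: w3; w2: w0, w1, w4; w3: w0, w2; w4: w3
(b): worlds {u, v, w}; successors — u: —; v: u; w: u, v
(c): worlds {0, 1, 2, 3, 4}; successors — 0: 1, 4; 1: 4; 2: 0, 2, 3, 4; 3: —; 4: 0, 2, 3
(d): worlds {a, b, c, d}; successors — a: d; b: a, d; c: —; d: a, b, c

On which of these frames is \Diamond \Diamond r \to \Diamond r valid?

(b)

The schema corresponds to transitivity: \forall x \forall y \forall z (Rxy \wedge Ryz \to Rxz).
(a): fails — Rw2w4 and Rw4w3 but not Rw2w3.
(b): condition met.
(c): fails — R04 and R43 but not R03.
(d): fails — Rdb and Rbd but not Rdd.
Valid on: (b).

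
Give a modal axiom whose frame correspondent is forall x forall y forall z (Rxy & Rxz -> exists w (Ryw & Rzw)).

The condition is convergence. The .2 schema ◇□p → □◇p defines it.

◇□p → □◇p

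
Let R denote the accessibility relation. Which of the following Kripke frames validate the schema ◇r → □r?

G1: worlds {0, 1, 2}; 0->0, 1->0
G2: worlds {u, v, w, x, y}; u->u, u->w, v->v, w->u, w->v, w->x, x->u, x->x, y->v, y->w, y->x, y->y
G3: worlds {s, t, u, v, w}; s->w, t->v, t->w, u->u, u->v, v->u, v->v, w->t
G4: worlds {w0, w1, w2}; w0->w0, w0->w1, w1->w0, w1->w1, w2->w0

G1

This is the axiom for partial functionality; its first-order frame correspondent is ∀x ∀y ∀z (Rxy ∧ Rxz → y = z).
G1: condition met.
G2: fails — u sees both u and w.
G3: fails — t sees both v and w.
G4: fails — w0 sees both w0 and w1.
Valid on: G1.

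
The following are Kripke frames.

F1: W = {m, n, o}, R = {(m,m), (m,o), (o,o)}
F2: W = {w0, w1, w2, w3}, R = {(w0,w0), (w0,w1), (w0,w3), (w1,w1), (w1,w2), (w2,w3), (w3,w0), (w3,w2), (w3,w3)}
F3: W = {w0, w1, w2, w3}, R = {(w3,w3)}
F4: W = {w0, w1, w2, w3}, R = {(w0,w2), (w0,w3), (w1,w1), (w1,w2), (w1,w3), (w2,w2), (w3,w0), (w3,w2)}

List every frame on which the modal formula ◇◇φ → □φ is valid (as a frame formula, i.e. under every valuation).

F3

The schema corresponds to a generalized confluence (Geach) condition: ∀x ∀y ∀z ((xR²y ∧ xRz) → ∃w (y = w ∧ z = w)).
F1: fails — mR²m, mRo but m ≠ o.
F2: fails — w0R²w0, w0Rw1 but w0 ≠ w1.
F3: ✓.
F4: fails — w0R²w0, w0Rw2 but w0 ≠ w2.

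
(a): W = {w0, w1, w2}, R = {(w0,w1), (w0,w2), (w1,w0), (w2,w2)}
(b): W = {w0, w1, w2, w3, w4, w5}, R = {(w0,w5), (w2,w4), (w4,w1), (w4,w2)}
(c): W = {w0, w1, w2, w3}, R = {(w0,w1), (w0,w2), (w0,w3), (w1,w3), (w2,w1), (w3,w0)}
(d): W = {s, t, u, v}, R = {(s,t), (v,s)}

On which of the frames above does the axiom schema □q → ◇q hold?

(a), (c)

The schema corresponds to seriality: ∀x ∃y Rxy.
(a): holds.
(b): fails — world w1 has no successor.
(c): holds.
(d): fails — world t has no successor.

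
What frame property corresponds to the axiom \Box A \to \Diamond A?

Suppose □A→◇A is valid. At any x set V(A)=W. Then □A at x, so ◇A at x, so x has a successor.
Conversely, on a frame with seriality the schema holds at every world under every valuation.
So the correspondent is seriality.

seriality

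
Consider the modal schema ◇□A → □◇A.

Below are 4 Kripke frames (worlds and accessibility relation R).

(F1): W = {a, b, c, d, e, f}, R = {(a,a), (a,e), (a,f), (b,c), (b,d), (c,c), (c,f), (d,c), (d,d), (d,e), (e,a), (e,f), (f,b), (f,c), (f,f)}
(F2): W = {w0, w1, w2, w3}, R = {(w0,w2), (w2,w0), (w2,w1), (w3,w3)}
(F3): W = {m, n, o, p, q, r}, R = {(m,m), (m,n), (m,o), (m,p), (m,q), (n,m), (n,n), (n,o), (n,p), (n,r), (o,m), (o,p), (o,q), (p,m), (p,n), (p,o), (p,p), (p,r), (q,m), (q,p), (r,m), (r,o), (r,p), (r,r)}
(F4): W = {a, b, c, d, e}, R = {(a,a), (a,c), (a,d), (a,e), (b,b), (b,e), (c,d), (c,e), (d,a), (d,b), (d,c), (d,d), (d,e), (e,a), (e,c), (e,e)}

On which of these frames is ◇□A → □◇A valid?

Frame correspondent (Sahlqvist): ∀x ∀y ∀z (Rxy ∧ Rxz → ∃w (Ryw ∧ Rzw)) — i.e. convergence.
(F1): fails — Rdd and Rde but d and e have no common successor.
(F2): fails — Rw2w0 and Rw2w1 but w0 and w1 have no common successor.
(F3): condition met.
(F4): condition met.

(F3), (F4)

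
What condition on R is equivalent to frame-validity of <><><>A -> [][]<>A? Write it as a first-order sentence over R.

This is a Sahlqvist (Geach-type) schema ◇^3□^0A → □^2◇^1A.
Minimal-valuation argument: fix x; take any y with xR^3y and any z with xR^2z. Set V(A) to the set of worlds R-reachable from y in exactly 0 steps. Then □^0A holds at y, so the antecedent holds at x; validity forces ◇^1A at z, giving a w with zR^1w and yR^0w.
First-order correspondent: forall x forall y forall z ((x R^3 y & x R^2 z) -> exists w (y = w & zRw)).

forall x forall y forall z ((x R^3 y & x R^2 z) -> exists w (y = w & zRw))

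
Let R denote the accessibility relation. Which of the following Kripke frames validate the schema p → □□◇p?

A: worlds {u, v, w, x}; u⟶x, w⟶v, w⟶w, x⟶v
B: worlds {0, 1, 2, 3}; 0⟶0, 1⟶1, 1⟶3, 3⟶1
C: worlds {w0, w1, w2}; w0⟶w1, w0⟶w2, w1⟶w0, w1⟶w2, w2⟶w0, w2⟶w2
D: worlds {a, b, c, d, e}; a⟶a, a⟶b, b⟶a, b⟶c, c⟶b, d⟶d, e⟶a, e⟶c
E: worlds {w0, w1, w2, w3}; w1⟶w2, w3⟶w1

The schema corresponds to a generalized confluence (Geach) condition: ∀x ∀z (xR²z → ∃w (x = w ∧ zRw)).
A: fails — uR²v but no t with u=t and vRt.
B: fails — 3R²3 but no w with 3=w and 3Rw.
C: fails — w0R²w0 but no w with w0=w and w0Rw.
D: fails — aR²c but no w with a=w and cRw.
E: fails — w3R²w2 but no w with w3=w and w2Rw.

none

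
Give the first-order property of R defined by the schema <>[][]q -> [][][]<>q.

This is a Sahlqvist (Geach-type) schema ◇^1□^2q → □^3◇^1q.
Minimal-valuation argument: fix x; take any y with xR^1y and any z with xR^3z. Set V(q) to the set of worlds R-reachable from y in exactly 2 steps. Then □^2q holds at y, so the antecedent holds at x; validity forces ◇^1q at z, giving a w with zR^1w and yR^2w.
First-order correspondent: forall x forall y forall z ((xRy & x R^3 z) -> exists w (y R^2 w & zRw)).

forall x forall y forall z ((xRy & x R^3 z) -> exists w (y R^2 w & zRw))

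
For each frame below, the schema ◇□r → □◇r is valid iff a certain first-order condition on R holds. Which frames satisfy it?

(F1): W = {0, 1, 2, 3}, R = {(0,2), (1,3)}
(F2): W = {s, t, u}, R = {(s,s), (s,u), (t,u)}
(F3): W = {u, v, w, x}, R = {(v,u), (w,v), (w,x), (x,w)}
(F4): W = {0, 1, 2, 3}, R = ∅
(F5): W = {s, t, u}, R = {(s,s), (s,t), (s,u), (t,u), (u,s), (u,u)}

This is the axiom for convergence; its first-order frame correspondent is ∀x ∀y ∀z (Rxy ∧ Rxz → ∃w (Ryw ∧ Rzw)).
(F1): fails — R02 and R02 but 2 and 2 have no common successor.
(F2): fails — Rsu and Rsu but u and u have no common successor.
(F3): fails — Rvu and Rvu but u and u have no common successor.
(F4): holds.
(F5): holds.

(F4), (F5)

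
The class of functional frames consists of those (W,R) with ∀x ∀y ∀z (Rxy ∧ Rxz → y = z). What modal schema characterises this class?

◇ψ → □ψ

The condition is partial functionality. The CD schema ◇ψ → □ψ defines it.
Suppose ◇ψ→□ψ is valid. Take Rxy, Rxz and set V(ψ)={y}. Then ◇ψ at x, so □ψ at x, so ψ at z, i.e. z=y.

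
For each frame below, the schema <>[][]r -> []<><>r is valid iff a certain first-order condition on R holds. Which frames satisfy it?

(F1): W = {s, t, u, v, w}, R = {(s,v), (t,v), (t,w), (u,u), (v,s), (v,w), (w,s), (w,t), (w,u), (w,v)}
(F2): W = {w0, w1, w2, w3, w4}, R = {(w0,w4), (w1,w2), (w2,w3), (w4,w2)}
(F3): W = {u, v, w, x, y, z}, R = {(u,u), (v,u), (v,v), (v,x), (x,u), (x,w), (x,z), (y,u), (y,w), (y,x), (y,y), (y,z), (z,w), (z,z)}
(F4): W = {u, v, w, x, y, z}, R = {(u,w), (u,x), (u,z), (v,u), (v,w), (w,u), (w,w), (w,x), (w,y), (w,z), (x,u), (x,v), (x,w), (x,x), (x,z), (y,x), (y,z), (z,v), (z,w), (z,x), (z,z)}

The schema corresponds to a generalized confluence (Geach) condition: forall x forall y forall z ((xRy & xRz) -> exists w (y R^2 w & z R^2 w)).
(F1): fails — wRs, wRu but no w* with sR²w* and uR²w*.
(F2): fails — w1Rw2, w1Rw2 but no w with w2R²w and w2R²w.
(F3): fails — xRu, xRw but no t with uR²t and wR²t.
(F4): ✓.
Valid on: (F4).

(F4)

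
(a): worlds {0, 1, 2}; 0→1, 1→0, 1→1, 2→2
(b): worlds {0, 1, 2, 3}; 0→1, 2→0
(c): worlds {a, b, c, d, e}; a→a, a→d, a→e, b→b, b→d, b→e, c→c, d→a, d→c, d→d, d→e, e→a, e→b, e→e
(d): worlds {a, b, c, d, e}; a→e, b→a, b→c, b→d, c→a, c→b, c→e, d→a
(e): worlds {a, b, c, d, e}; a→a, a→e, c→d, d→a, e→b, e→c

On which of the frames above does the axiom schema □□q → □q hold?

Frame correspondent (Sahlqvist): ∀x ∀y (Rxy → ∃z (Rxz ∧ Rzy)) — i.e. density.
(a): holds.
(b): fails — R01 but no z with R0z and Rz1.
(c): holds.
(d): fails — Rbc but no z with Rbz and Rzc.
(e): fails — Reb but no z with Rez and Rzb.

(a), (c)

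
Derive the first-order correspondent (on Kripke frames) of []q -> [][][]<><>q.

This is a Sahlqvist (Geach-type) schema ◇^0□^1q → □^3◇^2q.
First-order correspondent: forall x forall z (x R^3 z -> exists w (xRw & z R^2 w)).

forall x forall z (x R^3 z -> exists w (xRw & z R^2 w))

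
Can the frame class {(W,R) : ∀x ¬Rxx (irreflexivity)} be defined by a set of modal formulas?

Not modally definable

Any modally definable frame class is closed under surjective bounded morphisms.
The 4-cycle (worlds w0,w1,w2,w3 with w0→w1→w2→w3→w0) is irreflexive, and the map sending every world to a single reflexive point • is a surjective bounded morphism (forth: every edge maps to (•,•); back: every world has a successor). So any modal formula valid on the 4-cycle is also valid on the reflexive point, which is not irreflexive.
So no modal formula (or set of formulas) defines exactly the irreflexive frames.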